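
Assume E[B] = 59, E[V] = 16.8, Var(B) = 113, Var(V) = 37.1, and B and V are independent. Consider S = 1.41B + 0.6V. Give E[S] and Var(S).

E[S] = 93.27, Var(S) = 238.0113

E[S] = 1.41·E[B] + 0.6·E[V] = 1.41·59 + 0.6·16.8 = 93.27.
Var(S) = a²·Var(B) + b²·Var(V) + 2ab·Cov(B, V) with a = 1.41, b = 0.6.
Independence gives Cov(B, V) = 0.
= 1.41²·113 + 0.6²·37.1 + 2·1.41·0.6·0
= 224.6553 + 13.356 + 0 = 238.0113.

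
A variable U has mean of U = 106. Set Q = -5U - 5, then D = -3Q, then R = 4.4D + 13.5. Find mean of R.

mean of Q = (-5)·106 + (-5) = -535.
mean of D = (-3)·(-535) = 1605.
mean of R = 4.4·1605 + 13.5 = 7075.5.

mean of R = 7075.5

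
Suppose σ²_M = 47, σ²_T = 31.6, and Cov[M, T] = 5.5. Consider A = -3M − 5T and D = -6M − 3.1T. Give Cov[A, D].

By bilinearity, Cov[A, D] = ac·σ²_M + bd·σ²_T + (ad+bc)·Cov[M, T], with a=-3, b=-5, c=-6, d=-3.1.
ac·σ²_M = (-3)·(-6)·47 = 846
bd·σ²_T = (-5)·(-3.1)·31.6 = 489.8
(ad+bc)·Cov[M, T] = (39.3)·5.5 = 216.15
Cov[A, D] = 846 + 489.8 + 216.15 = 1551.95.

Cov[A, D] = 1551.95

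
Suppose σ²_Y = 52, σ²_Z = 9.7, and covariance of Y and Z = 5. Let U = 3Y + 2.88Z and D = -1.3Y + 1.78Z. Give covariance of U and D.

covariance of U and D = -145.09392

By bilinearity, covariance of U and D = ac·σ²_Y + bd·σ²_Z + (ad+bc)·covariance of Y and Z, with a=3, b=2.88, c=-1.3, d=1.78.
ac·σ²_Y = 3·(-1.3)·52 = -202.8
bd·σ²_Z = 2.88·1.78·9.7 = 49.72608
(ad+bc)·covariance of Y and Z = (1.596)·5 = 7.98
covariance of U and D = -202.8 + 49.72608 + 7.98 = -145.09392.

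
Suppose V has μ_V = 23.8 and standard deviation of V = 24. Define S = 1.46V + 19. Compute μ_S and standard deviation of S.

S = 1.46V + 19 is linear with a = 1.46, b = 19.
μ_S = a·μ_V + b = 1.46·23.8 + 19 = 53.748.
standard deviation of S = |a|·standard deviation of V = |1.46|·24 = 35.04.

μ_S = 53.748, standard deviation of S = 35.04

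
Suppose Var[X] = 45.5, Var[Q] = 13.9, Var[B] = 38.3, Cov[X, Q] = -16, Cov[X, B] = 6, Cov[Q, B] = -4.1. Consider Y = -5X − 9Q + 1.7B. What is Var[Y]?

Var[Y] = a²·Var[X] + b²·Var[Q] + c²·Var[B] + 2ab·Cov[X, Q] + 2ac·Cov[X, B] + 2bc·Cov[Q, B], with a = -5, b = -9, c = 1.7.
= 1137.5 + 1125.9 + 110.687 + (-1440) + (-102) + 125.46
= 957.547.

Var[Y] = 957.547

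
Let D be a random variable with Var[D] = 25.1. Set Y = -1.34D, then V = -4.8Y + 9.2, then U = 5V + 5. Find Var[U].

Var[U] = 25960.06656

Var[Y] = (-1.34)²·25.1 = 45.06956.
Var[V] = (-4.8)²·45.06956 = 1038.4026624.
Var[U] = 5²·1038.4026624 = 25960.06656.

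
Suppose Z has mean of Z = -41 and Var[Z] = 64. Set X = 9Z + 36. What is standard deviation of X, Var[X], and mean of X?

standard deviation of X = 72, Var[X] = 5184, mean of X = -333

X = 9Z + 36 is linear with a = 9, b = 36.
standard deviation of Z = √64 = 8.
standard deviation of X = |a|·standard deviation of Z = |9|·8 = 72.
Var[X] = a²·Var[Z] = 9²·64 = 5184 (the additive constant 36 does not affect variance).
mean of X = a·mean of Z + b = 9·(-41) + 36 = -333.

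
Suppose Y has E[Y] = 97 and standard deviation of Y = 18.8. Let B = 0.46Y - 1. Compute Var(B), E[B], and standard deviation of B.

Var(B) = 74.787904, E[B] = 43.62, standard deviation of B = 8.648

B = 0.46Y - 1 is linear with a = 0.46, b = -1.
Var(Y) = 18.8² = 353.44.
Var(B) = a²·Var(Y) = 0.46²·353.44 = 74.787904 (the additive constant -1 does not affect variance).
E[B] = a·E[Y] + b = 0.46·97 + (-1) = 43.62.
standard deviation of B = |a|·standard deviation of Y = |0.46|·18.8 = 8.648.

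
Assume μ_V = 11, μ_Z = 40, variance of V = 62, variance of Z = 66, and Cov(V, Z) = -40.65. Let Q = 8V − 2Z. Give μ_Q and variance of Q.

μ_Q = 8·μ_V + (-2)·μ_Z = 8·11 + (-2)·40 = 8.
variance of Q = a²·variance of V + b²·variance of Z + 2ab·Cov(V, Z) with a = 8, b = -2.
= 8²·62 + (-2)²·66 + 2·8·(-2)·(-40.65)
= 3968 + 264 + 1300.8 = 5532.8.

μ_Q = 8, variance of Q = 5532.8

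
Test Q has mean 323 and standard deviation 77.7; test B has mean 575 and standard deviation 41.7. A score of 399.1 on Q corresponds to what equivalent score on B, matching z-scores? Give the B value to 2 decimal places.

B = 615.84

z = (399.1 − 323)/77.7 ≈ 0.9794.
B = 575 + z·41.7 = 575 + (399.1 − 323)·41.7/77.7 ≈ 615.84.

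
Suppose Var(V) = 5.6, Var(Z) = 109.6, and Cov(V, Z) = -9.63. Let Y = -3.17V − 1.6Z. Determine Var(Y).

Var(Y) = 239.16312

Var(Y) = a²·Var(V) + b²·Var(Z) + 2ab·Cov(V, Z) with a = -3.17, b = -1.6.
= (-3.17)²·5.6 + (-1.6)²·109.6 + 2·(-3.17)·(-1.6)·(-9.63)
= 56.27384 + 280.576 + (-97.68672) = 239.16312.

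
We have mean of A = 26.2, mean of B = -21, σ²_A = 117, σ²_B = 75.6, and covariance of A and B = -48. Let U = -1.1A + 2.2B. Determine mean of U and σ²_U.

mean of U = (-1.1)·mean of A + 2.2·mean of B = (-1.1)·26.2 + 2.2·(-21) = -75.02.
σ²_U = a²·σ²_A + b²·σ²_B + 2ab·covariance of A and B with a = -1.1, b = 2.2.
= (-1.1)²·117 + 2.2²·75.6 + 2·(-1.1)·2.2·(-48)
= 141.57 + 365.904 + 232.32 = 739.794.

mean of U = -75.02, σ²_U = 739.794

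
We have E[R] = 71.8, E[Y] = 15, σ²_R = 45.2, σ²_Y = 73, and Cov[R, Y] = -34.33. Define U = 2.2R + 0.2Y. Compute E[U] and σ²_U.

E[U] = 160.96, σ²_U = 191.4776

E[U] = 2.2·E[R] + 0.2·E[Y] = 2.2·71.8 + 0.2·15 = 160.96.
σ²_U = a²·σ²_R + b²·σ²_Y + 2ab·Cov[R, Y] with a = 2.2, b = 0.2.
= 2.2²·45.2 + 0.2²·73 + 2·2.2·0.2·(-34.33)
= 218.768 + 2.92 + (-30.2104) = 191.4776.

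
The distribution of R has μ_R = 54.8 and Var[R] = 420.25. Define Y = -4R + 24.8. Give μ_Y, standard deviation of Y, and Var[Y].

μ_Y = -194.4, standard deviation of Y = 82, Var[Y] = 6724

Y = -4R + 24.8 is linear with a = -4, b = 24.8.
μ_Y = a·μ_R + b = (-4)·54.8 + 24.8 = -194.4.
standard deviation of R = √420.25 = 20.5.
standard deviation of Y = |a|·standard deviation of R = |-4|·20.5 = 82.
Var[Y] = a²·Var[R] = (-4)²·420.25 = 6724 (the additive constant 24.8 does not affect variance).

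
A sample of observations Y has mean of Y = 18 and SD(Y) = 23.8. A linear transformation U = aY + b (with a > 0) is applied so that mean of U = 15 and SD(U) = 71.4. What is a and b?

a = 3, b = -39

SD(U) = a·SD(Y) (a > 0), so a = 71.4/23.8 = 3.
mean of U = a·mean of Y + b, so b = 15 − 3·18 = -39.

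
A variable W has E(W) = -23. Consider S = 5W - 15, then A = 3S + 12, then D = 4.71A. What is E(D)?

E(S) = 5·(-23) + (-15) = -130.
E(A) = 3·(-130) + 12 = -378.
E(D) = 4.71·(-378) = -1780.38.

E(D) = -1780.38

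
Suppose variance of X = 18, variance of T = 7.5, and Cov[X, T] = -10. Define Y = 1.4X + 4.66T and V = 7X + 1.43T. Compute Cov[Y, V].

By bilinearity, Cov[Y, V] = ac·variance of X + bd·variance of T + (ad+bc)·Cov[X, T], with a=1.4, b=4.66, c=7, d=1.43.
ac·variance of X = 1.4·7·18 = 176.4
bd·variance of T = 4.66·1.43·7.5 = 49.9785
(ad+bc)·Cov[X, T] = (34.622)·(-10) = -346.22
Cov[Y, V] = 176.4 + 49.9785 + (-346.22) = -119.8415.

Cov[Y, V] = -119.8415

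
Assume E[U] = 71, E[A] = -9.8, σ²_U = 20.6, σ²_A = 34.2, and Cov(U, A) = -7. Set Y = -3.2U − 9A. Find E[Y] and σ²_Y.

E[Y] = (-3.2)·E[U] + (-9)·E[A] = (-3.2)·71 + (-9)·(-9.8) = -139.
σ²_Y = a²·σ²_U + b²·σ²_A + 2ab·Cov(U, A) with a = -3.2, b = -9.
= (-3.2)²·20.6 + (-9)²·34.2 + 2·(-3.2)·(-9)·(-7)
= 210.944 + 2770.2 + (-403.2) = 2577.944.

E[Y] = -139, σ²_Y = 2577.944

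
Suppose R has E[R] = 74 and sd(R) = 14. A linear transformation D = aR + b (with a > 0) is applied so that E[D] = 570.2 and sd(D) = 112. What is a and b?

sd(D) = a·sd(R) (a > 0), so a = 112/14 = 8.
E[D] = a·E[R] + b, so b = 570.2 − 8·74 = -21.8.

a = 8, b = -21.8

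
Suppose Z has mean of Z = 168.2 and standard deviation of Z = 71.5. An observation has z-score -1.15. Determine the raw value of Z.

Z = 85.975

Z = mean of Z + z·standard deviation of Z = 168.2 + (-1.15)·71.5 = 85.975.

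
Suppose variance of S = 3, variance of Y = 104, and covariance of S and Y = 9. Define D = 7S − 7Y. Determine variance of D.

variance of D = a²·variance of S + b²·variance of Y + 2ab·covariance of S and Y with a = 7, b = -7.
= 7²·3 + (-7)²·104 + 2·7·(-7)·9
= 147 + 5096 + (-882) = 4361.

variance of D = 4361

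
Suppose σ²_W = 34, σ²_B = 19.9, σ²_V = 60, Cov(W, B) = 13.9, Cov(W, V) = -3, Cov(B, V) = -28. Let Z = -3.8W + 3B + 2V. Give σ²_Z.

σ²_Z = 302.74

σ²_Z = a²·σ²_W + b²·σ²_B + c²·σ²_V + 2ab·Cov(W, B) + 2ac·Cov(W, V) + 2bc·Cov(B, V), with a = -3.8, b = 3, c = 2.
= 490.96 + 179.1 + 240 + (-316.92) + 45.6 + (-336)
= 302.74.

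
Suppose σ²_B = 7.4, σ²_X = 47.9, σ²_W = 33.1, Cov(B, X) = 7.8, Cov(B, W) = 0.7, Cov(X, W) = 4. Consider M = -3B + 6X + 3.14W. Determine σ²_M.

σ²_M = 1974.08476

σ²_M = a²·σ²_B + b²·σ²_X + c²·σ²_W + 2ab·Cov(B, X) + 2ac·Cov(B, W) + 2bc·Cov(X, W), with a = -3, b = 6, c = 3.14.
= 66.6 + 1724.4 + 326.35276 + (-280.8) + (-13.188) + 150.72
= 1974.08476.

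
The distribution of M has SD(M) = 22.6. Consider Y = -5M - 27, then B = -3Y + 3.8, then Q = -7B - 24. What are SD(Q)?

SD(Q) = 2373

SD(Y) = |-5|·22.6 = 113.
SD(B) = |-3|·113 = 339.
SD(Q) = |-7|·339 = 2373.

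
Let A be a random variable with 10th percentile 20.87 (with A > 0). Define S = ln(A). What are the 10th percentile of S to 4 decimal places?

ln(A) is increasing, so P_{10}(S) = g(P_{10}(A)) ≈ 3.0383.

10th percentile of S = 3.0383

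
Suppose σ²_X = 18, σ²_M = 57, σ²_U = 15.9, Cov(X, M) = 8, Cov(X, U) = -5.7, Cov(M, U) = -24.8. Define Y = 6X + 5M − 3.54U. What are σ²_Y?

σ²_Y = a²·σ²_X + b²·σ²_M + c²·σ²_U + 2ab·Cov(X, M) + 2ac·Cov(X, U) + 2bc·Cov(M, U), with a = 6, b = 5, c = -3.54.
= 648 + 1425 + 199.25244 + 480 + 242.136 + 877.92
= 3872.30844.

σ²_Y = 3872.30844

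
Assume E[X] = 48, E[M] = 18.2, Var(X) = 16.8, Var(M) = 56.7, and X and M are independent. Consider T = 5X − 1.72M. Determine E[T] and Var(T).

E[T] = 5·E[X] + (-1.72)·E[M] = 5·48 + (-1.72)·18.2 = 208.696.
Var(T) = a²·Var(X) + b²·Var(M) + 2ab·covariance of X and M with a = 5, b = -1.72.
Independence gives covariance of X and M = 0.
= 5²·16.8 + (-1.72)²·56.7 + 2·5·(-1.72)·0
= 420 + 167.74128 + 0 = 587.74128.

E[T] = 208.696, Var(T) = 587.74128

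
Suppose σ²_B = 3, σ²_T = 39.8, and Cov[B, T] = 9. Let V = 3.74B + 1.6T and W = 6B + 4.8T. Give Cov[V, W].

By bilinearity, Cov[V, W] = ac·σ²_B + bd·σ²_T + (ad+bc)·Cov[B, T], with a=3.74, b=1.6, c=6, d=4.8.
ac·σ²_B = 3.74·6·3 = 67.32
bd·σ²_T = 1.6·4.8·39.8 = 305.664
(ad+bc)·Cov[B, T] = (27.552)·9 = 247.968
Cov[V, W] = 67.32 + 305.664 + 247.968 = 620.952.

Cov[V, W] = 620.952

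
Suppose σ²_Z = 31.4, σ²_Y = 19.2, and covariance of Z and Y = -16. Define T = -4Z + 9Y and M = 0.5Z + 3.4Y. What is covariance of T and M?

By bilinearity, covariance of T and M = ac·σ²_Z + bd·σ²_Y + (ad+bc)·covariance of Z and Y, with a=-4, b=9, c=0.5, d=3.4.
ac·σ²_Z = (-4)·0.5·31.4 = -62.8
bd·σ²_Y = 9·3.4·19.2 = 587.52
(ad+bc)·covariance of Z and Y = (-9.1)·(-16) = 145.6
covariance of T and M = -62.8 + 587.52 + 145.6 = 670.32.

covariance of T and M = 670.32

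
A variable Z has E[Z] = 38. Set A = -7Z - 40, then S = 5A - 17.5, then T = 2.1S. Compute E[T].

E[T] = -3249.75

E[A] = (-7)·38 + (-40) = -306.
E[S] = 5·(-306) + (-17.5) = -1547.5.
E[T] = 2.1·(-1547.5) = -3249.75.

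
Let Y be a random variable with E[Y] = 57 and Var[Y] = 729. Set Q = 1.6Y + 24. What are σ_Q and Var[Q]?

σ_Q = 43.2, Var[Q] = 1866.24

Q = 1.6Y + 24 is linear with a = 1.6, b = 24.
σ_Y = √729 = 27.
σ_Q = |a|·σ_Y = |1.6|·27 = 43.2.
Var[Q] = a²·Var[Y] = 1.6²·729 = 1866.24 (the additive constant 24 does not affect variance).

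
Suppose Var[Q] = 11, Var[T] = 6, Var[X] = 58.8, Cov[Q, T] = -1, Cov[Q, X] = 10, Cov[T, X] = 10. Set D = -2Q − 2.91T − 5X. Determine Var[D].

Var[D] = 2044.1686

Var[D] = a²·Var[Q] + b²·Var[T] + c²·Var[X] + 2ab·Cov[Q, T] + 2ac·Cov[Q, X] + 2bc·Cov[T, X], with a = -2, b = -2.91, c = -5.
= 44 + 50.8086 + 1470 + (-11.64) + 200 + 291
= 2044.1686.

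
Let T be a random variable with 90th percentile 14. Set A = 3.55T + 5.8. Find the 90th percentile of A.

90th percentile of A = 55.5

Since a = 3.55 > 0 the transformation is increasing, so the 90th percentile of A = a·(P_{90} of T) + b = 3.55·14 + 5.8 = 55.5.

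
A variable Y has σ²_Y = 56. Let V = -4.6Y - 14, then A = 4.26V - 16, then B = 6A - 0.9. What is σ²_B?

σ²_V = (-4.6)²·56 = 1184.96.
σ²_A = 4.26²·1184.96 = 21504.180096.
σ²_B = 6²·21504.180096 = 774150.483456.

σ²_B = 774150.483456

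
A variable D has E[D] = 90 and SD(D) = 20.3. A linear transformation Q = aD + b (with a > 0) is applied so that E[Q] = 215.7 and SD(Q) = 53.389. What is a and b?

a = 2.63, b = -21

SD(Q) = a·SD(D) (a > 0), so a = 53.389/20.3 = 2.63.
E[Q] = a·E[D] + b, so b = 215.7 − 2.63·90 = -21.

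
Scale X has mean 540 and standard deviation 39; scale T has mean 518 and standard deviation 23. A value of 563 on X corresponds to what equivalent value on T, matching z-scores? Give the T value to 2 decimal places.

z = (563 − 540)/39 ≈ 0.5897.
T = 518 + z·23 = 518 + (563 − 540)·23/39 ≈ 531.56.

T = 531.56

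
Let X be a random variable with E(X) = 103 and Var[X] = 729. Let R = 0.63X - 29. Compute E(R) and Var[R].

R = 0.63X - 29 is linear with a = 0.63, b = -29.
E(R) = a·E(X) + b = 0.63·103 + (-29) = 35.89.
Var[R] = a²·Var[X] = 0.63²·729 = 289.3401 (the additive constant -29 does not affect variance).

E(R) = 35.89, Var[R] = 289.3401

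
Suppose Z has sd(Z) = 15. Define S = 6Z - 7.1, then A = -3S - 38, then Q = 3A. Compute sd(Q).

sd(Q) = 810

sd(S) = |6|·15 = 90.
sd(A) = |-3|·90 = 270.
sd(Q) = |3|·270 = 810.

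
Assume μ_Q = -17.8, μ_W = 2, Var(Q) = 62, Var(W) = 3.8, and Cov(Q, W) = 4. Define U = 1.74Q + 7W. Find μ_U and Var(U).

μ_U = 1.74·μ_Q + 7·μ_W = 1.74·(-17.8) + 7·2 = -16.972.
Var(U) = a²·Var(Q) + b²·Var(W) + 2ab·Cov(Q, W) with a = 1.74, b = 7.
= 1.74²·62 + 7²·3.8 + 2·1.74·7·4
= 187.7112 + 186.2 + 97.44 = 471.3512.

μ_U = -16.972, Var(U) = 471.3512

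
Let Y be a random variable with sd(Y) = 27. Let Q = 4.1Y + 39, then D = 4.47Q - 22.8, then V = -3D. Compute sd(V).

sd(V) = 1484.487

sd(Q) = |4.1|·27 = 110.7.
sd(D) = |4.47|·110.7 = 494.829.
sd(V) = |-3|·494.829 = 1484.487.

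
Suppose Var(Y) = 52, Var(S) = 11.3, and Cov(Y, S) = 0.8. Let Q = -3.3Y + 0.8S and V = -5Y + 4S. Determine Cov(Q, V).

Cov(Q, V) = 880.4

By bilinearity, Cov(Q, V) = ac·Var(Y) + bd·Var(S) + (ad+bc)·Cov(Y, S), with a=-3.3, b=0.8, c=-5, d=4.
ac·Var(Y) = (-3.3)·(-5)·52 = 858
bd·Var(S) = 0.8·4·11.3 = 36.16
(ad+bc)·Cov(Y, S) = (-17.2)·0.8 = -13.76
Cov(Q, V) = 858 + 36.16 + (-13.76) = 880.4.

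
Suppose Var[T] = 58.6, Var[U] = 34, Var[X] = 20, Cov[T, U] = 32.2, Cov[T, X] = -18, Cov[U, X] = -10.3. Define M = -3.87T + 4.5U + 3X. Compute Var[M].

Var[M] = 764.48034

Var[M] = a²·Var[T] + b²·Var[U] + c²·Var[X] + 2ab·Cov[T, U] + 2ac·Cov[T, X] + 2bc·Cov[U, X], with a = -3.87, b = 4.5, c = 3.
= 877.64634 + 688.5 + 180 + (-1121.526) + 417.96 + (-278.1)
= 764.48034.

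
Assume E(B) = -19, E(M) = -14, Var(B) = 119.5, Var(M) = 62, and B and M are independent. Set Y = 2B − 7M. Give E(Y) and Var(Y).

E(Y) = 60, Var(Y) = 3516

E(Y) = 2·E(B) + (-7)·E(M) = 2·(-19) + (-7)·(-14) = 60.
Var(Y) = a²·Var(B) + b²·Var(M) + 2ab·Cov[B, M] with a = 2, b = -7.
Independence gives Cov[B, M] = 0.
= 2²·119.5 + (-7)²·62 + 2·2·(-7)·0
= 478 + 3038 + 0 = 3516.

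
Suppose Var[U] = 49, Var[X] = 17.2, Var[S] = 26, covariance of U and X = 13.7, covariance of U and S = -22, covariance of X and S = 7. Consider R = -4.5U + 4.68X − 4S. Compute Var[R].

Var[R] = 153.84728

Var[R] = a²·Var[U] + b²·Var[X] + c²·Var[S] + 2ab·covariance of U and X + 2ac·covariance of U and S + 2bc·covariance of X and S, with a = -4.5, b = 4.68, c = -4.
= 992.25 + 376.72128 + 416 + (-577.044) + (-792) + (-262.08)
= 153.84728.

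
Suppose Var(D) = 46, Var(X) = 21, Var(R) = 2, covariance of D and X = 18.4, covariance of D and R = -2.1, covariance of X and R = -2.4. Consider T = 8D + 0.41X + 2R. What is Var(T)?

Var(T) = a²·Var(D) + b²·Var(X) + c²·Var(R) + 2ab·covariance of D and X + 2ac·covariance of D and R + 2bc·covariance of X and R, with a = 8, b = 0.41, c = 2.
= 2944 + 3.5301 + 8 + 120.704 + (-67.2) + (-3.936)
= 3005.0981.

Var(T) = 3005.0981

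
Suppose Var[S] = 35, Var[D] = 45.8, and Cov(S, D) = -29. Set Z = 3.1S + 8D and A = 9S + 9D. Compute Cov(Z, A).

Cov(Z, A) = 1377

By bilinearity, Cov(Z, A) = ac·Var[S] + bd·Var[D] + (ad+bc)·Cov(S, D), with a=3.1, b=8, c=9, d=9.
ac·Var[S] = 3.1·9·35 = 976.5
bd·Var[D] = 8·9·45.8 = 3297.6
(ad+bc)·Cov(S, D) = (99.9)·(-29) = -2897.1
Cov(Z, A) = 976.5 + 3297.6 + (-2897.1) = 1377.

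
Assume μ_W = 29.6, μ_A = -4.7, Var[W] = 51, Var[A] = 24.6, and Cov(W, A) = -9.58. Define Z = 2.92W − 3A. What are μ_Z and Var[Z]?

μ_Z = 2.92·μ_W + (-3)·μ_A = 2.92·29.6 + (-3)·(-4.7) = 100.532.
Var[Z] = a²·Var[W] + b²·Var[A] + 2ab·Cov(W, A) with a = 2.92, b = -3.
= 2.92²·51 + (-3)²·24.6 + 2·2.92·(-3)·(-9.58)
= 434.8464 + 221.4 + 167.8416 = 824.088.

μ_Z = 100.532, Var[Z] = 824.088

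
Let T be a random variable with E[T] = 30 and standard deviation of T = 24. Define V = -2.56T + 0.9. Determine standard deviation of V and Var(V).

V = -2.56T + 0.9 is linear with a = -2.56, b = 0.9.
standard deviation of V = |a|·standard deviation of T = |-2.56|·24 = 61.44.
Var(T) = 24² = 576.
Var(V) = a²·Var(T) = (-2.56)²·576 = 3774.8736 (the additive constant 0.9 does not affect variance).

standard deviation of V = 61.44, Var(V) = 3774.8736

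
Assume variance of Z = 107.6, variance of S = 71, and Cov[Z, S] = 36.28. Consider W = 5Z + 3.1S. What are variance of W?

variance of W = a²·variance of Z + b²·variance of S + 2ab·Cov[Z, S] with a = 5, b = 3.1.
= 5²·107.6 + 3.1²·71 + 2·5·3.1·36.28
= 2690 + 682.31 + 1124.68 = 4496.99.

variance of W = 4496.99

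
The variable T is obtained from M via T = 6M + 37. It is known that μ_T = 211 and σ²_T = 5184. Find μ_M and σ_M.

μ_M = 29, σ_M = 12

From T = 6M + 37: μ_T = a·μ_M + b, so μ_M = (μ_T − b)/a = (211 − 37)/6 = 29.
σ_T = √5184 = 72.
σ_T = |a|·σ_M, so σ_M = 72/|6| = 12.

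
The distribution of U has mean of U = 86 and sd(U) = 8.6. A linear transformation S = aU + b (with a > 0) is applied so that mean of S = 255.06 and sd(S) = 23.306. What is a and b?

a = 2.71, b = 22

sd(S) = a·sd(U) (a > 0), so a = 23.306/8.6 = 2.71.
mean of S = a·mean of U + b, so b = 255.06 − 2.71·86 = 22.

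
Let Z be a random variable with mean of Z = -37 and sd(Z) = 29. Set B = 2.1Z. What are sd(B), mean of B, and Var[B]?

sd(B) = 60.9, mean of B = -77.7, Var[B] = 3708.81

B = 2.1Z is linear with a = 2.1, b = 0.
sd(B) = |a|·sd(Z) = |2.1|·29 = 60.9.
mean of B = a·mean of Z + b = 2.1·(-37) = -77.7.
Var[Z] = 29² = 841.
Var[B] = a²·Var[Z] = 2.1²·841 = 3708.81.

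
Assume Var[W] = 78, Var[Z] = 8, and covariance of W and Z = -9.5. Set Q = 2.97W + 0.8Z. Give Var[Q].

Var[Q] = 648.0062

Var[Q] = a²·Var[W] + b²·Var[Z] + 2ab·covariance of W and Z with a = 2.97, b = 0.8.
= 2.97²·78 + 0.8²·8 + 2·2.97·0.8·(-9.5)
= 688.0302 + 5.12 + (-45.144) = 648.0062.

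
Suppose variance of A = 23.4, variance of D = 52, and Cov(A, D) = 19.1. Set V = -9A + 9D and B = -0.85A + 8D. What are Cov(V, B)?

By bilinearity, Cov(V, B) = ac·variance of A + bd·variance of D + (ad+bc)·Cov(A, D), with a=-9, b=9, c=-0.85, d=8.
ac·variance of A = (-9)·(-0.85)·23.4 = 179.01
bd·variance of D = 9·8·52 = 3744
(ad+bc)·Cov(A, D) = (-79.65)·19.1 = -1521.315
Cov(V, B) = 179.01 + 3744 + (-1521.315) = 2401.695.

Cov(V, B) = 2401.695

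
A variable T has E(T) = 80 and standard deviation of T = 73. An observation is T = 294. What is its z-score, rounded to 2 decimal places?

z = 2.93

z = (T − E(T)) / standard deviation of T = (294 − 80) / 73 ≈ 2.93.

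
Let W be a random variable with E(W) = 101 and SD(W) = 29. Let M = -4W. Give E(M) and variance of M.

E(M) = -404, variance of M = 13456

M = -4W is linear with a = -4, b = 0.
E(M) = a·E(W) + b = (-4)·101 = -404.
variance of W = 29² = 841.
variance of M = a²·variance of W = (-4)²·841 = 13456.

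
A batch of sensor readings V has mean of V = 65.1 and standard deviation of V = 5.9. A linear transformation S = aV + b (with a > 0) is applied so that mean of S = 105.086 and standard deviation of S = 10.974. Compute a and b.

standard deviation of S = a·standard deviation of V (a > 0), so a = 10.974/5.9 = 1.86.
mean of S = a·mean of V + b, so b = 105.086 − 1.86·65.1 = -16.

a = 1.86, b = -16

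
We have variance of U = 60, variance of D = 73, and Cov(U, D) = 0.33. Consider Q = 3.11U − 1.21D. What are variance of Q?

variance of Q = 684.721654

variance of Q = a²·variance of U + b²·variance of D + 2ab·Cov(U, D) with a = 3.11, b = -1.21.
= 3.11²·60 + (-1.21)²·73 + 2·3.11·(-1.21)·0.33
= 580.326 + 106.8793 + (-2.483646) = 684.721654.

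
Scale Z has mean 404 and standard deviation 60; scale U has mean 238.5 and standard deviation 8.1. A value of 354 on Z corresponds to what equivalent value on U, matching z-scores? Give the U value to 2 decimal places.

U = 231.75

z = (354 − 404)/60 ≈ -0.8333.
U = 238.5 + z·8.1 = 238.5 + (354 − 404)·8.1/60 = 231.75.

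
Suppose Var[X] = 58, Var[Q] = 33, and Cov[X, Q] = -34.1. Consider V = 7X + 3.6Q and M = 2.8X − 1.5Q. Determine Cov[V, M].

Cov[V, M] = 972.922

By bilinearity, Cov[V, M] = ac·Var[X] + bd·Var[Q] + (ad+bc)·Cov[X, Q], with a=7, b=3.6, c=2.8, d=-1.5.
ac·Var[X] = 7·2.8·58 = 1136.8
bd·Var[Q] = 3.6·(-1.5)·33 = -178.2
(ad+bc)·Cov[X, Q] = (-0.42)·(-34.1) = 14.322
Cov[V, M] = 1136.8 + (-178.2) + 14.322 = 972.922.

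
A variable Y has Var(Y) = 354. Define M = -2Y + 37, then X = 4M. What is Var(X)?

Var(X) = 22656

Var(M) = (-2)²·354 = 1416.
Var(X) = 4²·1416 = 22656.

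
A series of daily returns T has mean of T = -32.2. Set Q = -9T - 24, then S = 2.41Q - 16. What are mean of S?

mean of S = 624.578

mean of Q = (-9)·(-32.2) + (-24) = 265.8.
mean of S = 2.41·265.8 + (-16) = 624.578.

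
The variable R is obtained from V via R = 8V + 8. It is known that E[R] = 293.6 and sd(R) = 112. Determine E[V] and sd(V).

E[V] = 35.7, sd(V) = 14

From R = 8V + 8: E[R] = a·E[V] + b, so E[V] = (E[R] − b)/a = (293.6 − 8)/8 = 35.7.
sd(R) = |a|·sd(V), so sd(V) = 112/|8| = 14.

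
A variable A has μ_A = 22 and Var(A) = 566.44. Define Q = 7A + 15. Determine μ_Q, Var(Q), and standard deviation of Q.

μ_Q = 169, Var(Q) = 27755.56, standard deviation of Q = 166.6

Q = 7A + 15 is linear with a = 7, b = 15.
μ_Q = a·μ_A + b = 7·22 + 15 = 169.
Var(Q) = a²·Var(A) = 7²·566.44 = 27755.56 (the additive constant 15 does not affect variance).
standard deviation of A = √566.44 = 23.8.
standard deviation of Q = |a|·standard deviation of A = |7|·23.8 = 166.6.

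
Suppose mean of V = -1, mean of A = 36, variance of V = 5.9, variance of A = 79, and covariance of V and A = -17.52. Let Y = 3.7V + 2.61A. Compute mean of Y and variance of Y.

mean of Y = 3.7·mean of V + 2.61·mean of A = 3.7·(-1) + 2.61·36 = 90.26.
variance of Y = a²·variance of V + b²·variance of A + 2ab·covariance of V and A with a = 3.7, b = 2.61.
= 3.7²·5.9 + 2.61²·79 + 2·3.7·2.61·(-17.52)
= 80.771 + 538.1559 + (-338.38128) = 280.54562.

mean of Y = 90.26, variance of Y = 280.54562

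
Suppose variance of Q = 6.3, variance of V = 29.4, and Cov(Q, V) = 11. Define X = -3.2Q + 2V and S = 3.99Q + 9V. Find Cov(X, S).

Cov(X, S) = 219.7416

By bilinearity, Cov(X, S) = ac·variance of Q + bd·variance of V + (ad+bc)·Cov(Q, V), with a=-3.2, b=2, c=3.99, d=9.
ac·variance of Q = (-3.2)·3.99·6.3 = -80.4384
bd·variance of V = 2·9·29.4 = 529.2
(ad+bc)·Cov(Q, V) = (-20.82)·11 = -229.02
Cov(X, S) = -80.4384 + 529.2 + (-229.02) = 219.7416.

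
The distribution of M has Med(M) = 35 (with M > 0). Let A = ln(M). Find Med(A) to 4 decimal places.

ln(M) is monotone on this domain, so Med(A) = ln(35) ≈ 3.5553.

Med(A) = 3.5553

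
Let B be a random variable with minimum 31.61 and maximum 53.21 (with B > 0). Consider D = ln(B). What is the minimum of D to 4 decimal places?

ln(B) is increasing on this domain, so min(D) comes from min(B) = 31.61: min(D) = ln(31.61) ≈ 3.4535.

min(D) = 3.4535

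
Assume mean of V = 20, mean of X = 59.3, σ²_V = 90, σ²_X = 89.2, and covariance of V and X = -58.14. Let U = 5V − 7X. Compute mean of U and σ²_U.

mean of U = -315.1, σ²_U = 10690.6

mean of U = 5·mean of V + (-7)·mean of X = 5·20 + (-7)·59.3 = -315.1.
σ²_U = a²·σ²_V + b²·σ²_X + 2ab·covariance of V and X with a = 5, b = -7.
= 5²·90 + (-7)²·89.2 + 2·5·(-7)·(-58.14)
= 2250 + 4370.8 + 4069.8 = 10690.6.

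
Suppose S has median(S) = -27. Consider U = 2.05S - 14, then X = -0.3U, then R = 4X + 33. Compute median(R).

median(U) = 2.05·(-27) + (-14) = -69.35.
median(X) = (-0.3)·(-69.35) = 20.805.
median(R) = 4·20.805 + 33 = 116.22.

median(R) = 116.22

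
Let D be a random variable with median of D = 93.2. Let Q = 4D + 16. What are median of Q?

median of Q = 388.8

A linear map preserves order up to sign, so median of Q = a·median of D + b = 4·93.2 + 16 = 388.8.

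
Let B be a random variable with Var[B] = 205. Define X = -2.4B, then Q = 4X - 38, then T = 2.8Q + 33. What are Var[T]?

Var[X] = (-2.4)²·205 = 1180.8.
Var[Q] = 4²·1180.8 = 18892.8.
Var[T] = 2.8²·18892.8 = 148119.552.

Var[T] = 148119.552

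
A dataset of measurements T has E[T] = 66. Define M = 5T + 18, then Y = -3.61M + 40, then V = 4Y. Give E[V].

E[M] = 5·66 + 18 = 348.
E[Y] = (-3.61)·348 + 40 = -1216.28.
E[V] = 4·(-1216.28) = -4865.12.

E[V] = -4865.12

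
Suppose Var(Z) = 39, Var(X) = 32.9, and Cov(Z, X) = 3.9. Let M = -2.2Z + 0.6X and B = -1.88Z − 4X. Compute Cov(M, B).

Cov(M, B) = 112.2648

By bilinearity, Cov(M, B) = ac·Var(Z) + bd·Var(X) + (ad+bc)·Cov(Z, X), with a=-2.2, b=0.6, c=-1.88, d=-4.
ac·Var(Z) = (-2.2)·(-1.88)·39 = 161.304
bd·Var(X) = 0.6·(-4)·32.9 = -78.96
(ad+bc)·Cov(Z, X) = (7.672)·3.9 = 29.9208
Cov(M, B) = 161.304 + (-78.96) + 29.9208 = 112.2648.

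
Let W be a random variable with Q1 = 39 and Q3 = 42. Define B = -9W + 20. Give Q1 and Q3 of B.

a = -9 < 0 reverses order: Q1(B) comes from Q3(W), Q3(B) from Q1(W).
Q1(B) = (-9)·42 + 20 = -358; Q3(B) = (-9)·39 + 20 = -331.

Q1(B) = -358, Q3(B) = -331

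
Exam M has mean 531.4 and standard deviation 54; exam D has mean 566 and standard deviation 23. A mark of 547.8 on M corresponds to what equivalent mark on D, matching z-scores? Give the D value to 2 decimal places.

z = (547.8 − 531.4)/54 ≈ 0.3037.
D = 566 + z·23 = 566 + (547.8 − 531.4)·23/54 ≈ 572.99.

D = 572.99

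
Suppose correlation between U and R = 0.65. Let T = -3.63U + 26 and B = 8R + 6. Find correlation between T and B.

Linear rescalings preserve |correlation|; the slopes -3.63 and 8 have opposite signs, so the correlation flips sign: correlation between T and B = −correlation between U and R = -0.65.

correlation between T and B = -0.65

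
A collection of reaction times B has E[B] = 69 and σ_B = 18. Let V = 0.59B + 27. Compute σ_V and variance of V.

V = 0.59B + 27 is linear with a = 0.59, b = 27.
σ_V = |a|·σ_B = |0.59|·18 = 10.62.
variance of B = 18² = 324.
variance of V = a²·variance of B = 0.59²·324 = 112.7844 (the additive constant 27 does not affect variance).

σ_V = 10.62, variance of V = 112.7844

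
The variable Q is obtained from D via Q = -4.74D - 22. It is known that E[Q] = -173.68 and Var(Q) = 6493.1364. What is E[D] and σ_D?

From Q = -4.74D - 22: E[Q] = a·E[D] + b, so E[D] = (E[Q] − b)/a = (-173.68 − (-22))/(-4.74) = 32.
σ_Q = √6493.1364 = 80.58.
σ_Q = |a|·σ_D, so σ_D = 80.58/|-4.74| = 17.

E[D] = 32, σ_D = 17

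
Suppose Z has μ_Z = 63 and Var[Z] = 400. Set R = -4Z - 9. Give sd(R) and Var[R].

R = -4Z - 9 is linear with a = -4, b = -9.
sd(Z) = √400 = 20.
sd(R) = |a|·sd(Z) = |-4|·20 = 80.
Var[R] = a²·Var[Z] = (-4)²·400 = 6400 (the additive constant -9 does not affect variance).

sd(R) = 80, Var[R] = 6400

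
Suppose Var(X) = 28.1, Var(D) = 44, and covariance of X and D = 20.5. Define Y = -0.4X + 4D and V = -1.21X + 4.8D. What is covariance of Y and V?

covariance of Y and V = 719.8204

By bilinearity, covariance of Y and V = ac·Var(X) + bd·Var(D) + (ad+bc)·covariance of X and D, with a=-0.4, b=4, c=-1.21, d=4.8.
ac·Var(X) = (-0.4)·(-1.21)·28.1 = 13.6004
bd·Var(D) = 4·4.8·44 = 844.8
(ad+bc)·covariance of X and D = (-6.76)·20.5 = -138.58
covariance of Y and V = 13.6004 + 844.8 + (-138.58) = 719.8204.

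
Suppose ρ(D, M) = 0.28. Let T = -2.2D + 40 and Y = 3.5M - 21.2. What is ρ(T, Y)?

ρ(T, Y) = -0.28

Linear rescalings preserve |correlation|; the slopes -2.2 and 3.5 have opposite signs, so the correlation flips sign: ρ(T, Y) = −ρ(D, M) = -0.28.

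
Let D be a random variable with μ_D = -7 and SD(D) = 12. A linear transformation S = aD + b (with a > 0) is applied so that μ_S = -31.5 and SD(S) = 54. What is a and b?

a = 4.5, b = 0

SD(S) = a·SD(D) (a > 0), so a = 54/12 = 4.5.
μ_S = a·μ_D + b, so b = -31.5 − 4.5·(-7) = 0.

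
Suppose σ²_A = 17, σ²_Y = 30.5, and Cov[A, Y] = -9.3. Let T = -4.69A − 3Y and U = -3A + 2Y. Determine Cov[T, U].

By bilinearity, Cov[T, U] = ac·σ²_A + bd·σ²_Y + (ad+bc)·Cov[A, Y], with a=-4.69, b=-3, c=-3, d=2.
ac·σ²_A = (-4.69)·(-3)·17 = 239.19
bd·σ²_Y = (-3)·2·30.5 = -183
(ad+bc)·Cov[A, Y] = (-0.38)·(-9.3) = 3.534
Cov[T, U] = 239.19 + (-183) + 3.534 = 59.724.

Cov[T, U] = 59.724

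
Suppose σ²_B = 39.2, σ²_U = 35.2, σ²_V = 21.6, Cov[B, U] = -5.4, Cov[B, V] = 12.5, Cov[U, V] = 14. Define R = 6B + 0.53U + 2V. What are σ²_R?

σ²_R = a²·σ²_B + b²·σ²_U + c²·σ²_V + 2ab·Cov[B, U] + 2ac·Cov[B, V] + 2bc·Cov[U, V], with a = 6, b = 0.53, c = 2.
= 1411.2 + 9.88768 + 86.4 + (-34.344) + 300 + 29.68
= 1802.82368.

σ²_R = 1802.82368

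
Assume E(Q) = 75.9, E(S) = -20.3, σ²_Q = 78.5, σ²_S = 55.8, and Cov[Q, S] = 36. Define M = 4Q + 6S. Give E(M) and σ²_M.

E(M) = 181.8, σ²_M = 4992.8

E(M) = 4·E(Q) + 6·E(S) = 4·75.9 + 6·(-20.3) = 181.8.
σ²_M = a²·σ²_Q + b²·σ²_S + 2ab·Cov[Q, S] with a = 4, b = 6.
= 4²·78.5 + 6²·55.8 + 2·4·6·36
= 1256 + 2008.8 + 1728 = 4992.8.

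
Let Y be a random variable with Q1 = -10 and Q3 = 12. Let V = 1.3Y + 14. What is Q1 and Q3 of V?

a = 1.3 > 0: Q1(V) = a·Q1(Y)+b = 1, Q3(V) = a·Q3(Y)+b = 29.6.

Q1(V) = 1, Q3(V) = 29.6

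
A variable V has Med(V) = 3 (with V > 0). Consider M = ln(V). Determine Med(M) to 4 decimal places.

Med(M) = 1.0986

ln(V) is monotone on this domain, so Med(M) = ln(3) ≈ 1.0986.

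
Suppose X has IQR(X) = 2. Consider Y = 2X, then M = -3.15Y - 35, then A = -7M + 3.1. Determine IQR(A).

IQR(A) = 88.2

IQR(Y) = |2|·2 = 4.
IQR(M) = |-3.15|·4 = 12.6.
IQR(A) = |-7|·12.6 = 88.2.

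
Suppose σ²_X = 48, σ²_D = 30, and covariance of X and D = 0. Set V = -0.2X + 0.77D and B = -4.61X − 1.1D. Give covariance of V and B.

By bilinearity, covariance of V and B = ac·σ²_X + bd·σ²_D + (ad+bc)·covariance of X and D, with a=-0.2, b=0.77, c=-4.61, d=-1.1.
ac·σ²_X = (-0.2)·(-4.61)·48 = 44.256
bd·σ²_D = 0.77·(-1.1)·30 = -25.41
(ad+bc)·covariance of X and D = (-3.3297)·0 = 0
covariance of V and B = 44.256 + (-25.41) + 0 = 18.846.

covariance of V and B = 18.846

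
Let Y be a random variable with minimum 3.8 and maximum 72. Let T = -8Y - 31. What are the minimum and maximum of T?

a = -8 < 0, so order reverses: min(T) = a·max(Y)+b = (-8)·72 + (-31) = -607; max(T) = a·min(Y)+b = (-8)·3.8 + (-31) = -61.4.

min(T) = -607, max(T) = -61.4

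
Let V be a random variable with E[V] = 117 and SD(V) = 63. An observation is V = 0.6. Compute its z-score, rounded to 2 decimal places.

z = (V − E[V]) / SD(V) = (0.6 − 117) / 63 ≈ -1.85.

z = -1.85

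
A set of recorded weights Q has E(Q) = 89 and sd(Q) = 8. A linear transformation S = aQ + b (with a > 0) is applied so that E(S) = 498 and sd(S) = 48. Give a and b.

sd(S) = a·sd(Q) (a > 0), so a = 48/8 = 6.
E(S) = a·E(Q) + b, so b = 498 − 6·89 = -36.

a = 6, b = -36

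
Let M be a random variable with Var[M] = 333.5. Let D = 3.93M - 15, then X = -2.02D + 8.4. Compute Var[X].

Var[X] = 21017.62688166

Var[D] = 3.93²·333.5 = 5150.87415.
Var[X] = (-2.02)²·5150.87415 = 21017.62688166.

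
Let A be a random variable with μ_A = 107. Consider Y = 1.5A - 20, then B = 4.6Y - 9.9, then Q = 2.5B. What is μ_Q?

μ_Y = 1.5·107 + (-20) = 140.5.
μ_B = 4.6·140.5 + (-9.9) = 636.4.
μ_Q = 2.5·636.4 = 1591.

μ_Q = 1591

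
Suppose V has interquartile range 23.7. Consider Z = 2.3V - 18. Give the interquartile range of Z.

IQR(Z) = 54.51

Under Z = aV + b, IQR(Z) = |a|·IQR(V) = |2.3|·23.7 = 54.51 (shifts cancel; spread scales by |a|).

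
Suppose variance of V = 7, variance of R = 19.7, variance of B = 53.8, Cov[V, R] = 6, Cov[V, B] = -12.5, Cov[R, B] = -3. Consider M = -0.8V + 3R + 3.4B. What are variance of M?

variance of M = 781.708

variance of M = a²·variance of V + b²·variance of R + c²·variance of B + 2ab·Cov[V, R] + 2ac·Cov[V, B] + 2bc·Cov[R, B], with a = -0.8, b = 3, c = 3.4.
= 4.48 + 177.3 + 621.928 + (-28.8) + 68 + (-61.2)
= 781.708.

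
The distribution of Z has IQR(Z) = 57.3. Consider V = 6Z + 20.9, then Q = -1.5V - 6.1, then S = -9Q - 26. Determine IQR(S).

IQR(S) = 4641.3

IQR(V) = |6|·57.3 = 343.8.
IQR(Q) = |-1.5|·343.8 = 515.7.
IQR(S) = |-9|·515.7 = 4641.3.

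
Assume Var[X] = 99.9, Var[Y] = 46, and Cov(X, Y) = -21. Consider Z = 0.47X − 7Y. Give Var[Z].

Var[Z] = 2414.24791

Var[Z] = a²·Var[X] + b²·Var[Y] + 2ab·Cov(X, Y) with a = 0.47, b = -7.
= 0.47²·99.9 + (-7)²·46 + 2·0.47·(-7)·(-21)
= 22.06791 + 2254 + 138.18 = 2414.24791.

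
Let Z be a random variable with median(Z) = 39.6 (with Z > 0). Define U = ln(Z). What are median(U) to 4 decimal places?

ln(Z) is monotone on this domain, so median(U) = ln(39.6) ≈ 3.6788.

median(U) = 3.6788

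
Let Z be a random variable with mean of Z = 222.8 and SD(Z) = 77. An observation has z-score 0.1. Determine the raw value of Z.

Z = 230.5

Z = mean of Z + z·SD(Z) = 222.8 + 0.1·77 = 230.5.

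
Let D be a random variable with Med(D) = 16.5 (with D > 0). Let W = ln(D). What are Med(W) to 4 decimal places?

Med(W) = 2.8034

ln(D) is monotone on this domain, so Med(W) = ln(16.5) ≈ 2.8034.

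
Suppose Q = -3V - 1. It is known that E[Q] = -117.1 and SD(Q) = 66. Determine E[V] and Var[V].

E[V] = 38.7, Var[V] = 484

From Q = -3V - 1: E[Q] = a·E[V] + b, so E[V] = (E[Q] − b)/a = (-117.1 − (-1))/(-3) = 38.7.
Var[Q] = 66² = 4356.
Var[Q] = a²·Var[V], so Var[V] = 4356/(-3)² = 484.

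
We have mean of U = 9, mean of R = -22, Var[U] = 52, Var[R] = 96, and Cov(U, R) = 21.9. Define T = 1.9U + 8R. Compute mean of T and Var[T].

mean of T = 1.9·mean of U + 8·mean of R = 1.9·9 + 8·(-22) = -158.9.
Var[T] = a²·Var[U] + b²·Var[R] + 2ab·Cov(U, R) with a = 1.9, b = 8.
= 1.9²·52 + 8²·96 + 2·1.9·8·21.9
= 187.72 + 6144 + 665.76 = 6997.48.

mean of T = -158.9, Var[T] = 6997.48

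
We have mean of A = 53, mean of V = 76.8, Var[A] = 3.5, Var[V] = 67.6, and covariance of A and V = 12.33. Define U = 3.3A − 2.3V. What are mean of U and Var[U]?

mean of U = 3.3·mean of A + (-2.3)·mean of V = 3.3·53 + (-2.3)·76.8 = -1.74.
Var[U] = a²·Var[A] + b²·Var[V] + 2ab·covariance of A and V with a = 3.3, b = -2.3.
= 3.3²·3.5 + (-2.3)²·67.6 + 2·3.3·(-2.3)·12.33
= 38.115 + 357.604 + (-187.1694) = 208.5496.

mean of U = -1.74, Var[U] = 208.5496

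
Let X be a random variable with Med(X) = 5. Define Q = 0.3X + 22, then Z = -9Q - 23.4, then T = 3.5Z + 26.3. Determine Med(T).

Med(T) = -795.85

Med(Q) = 0.3·5 + 22 = 23.5.
Med(Z) = (-9)·23.5 + (-23.4) = -234.9.
Med(T) = 3.5·(-234.9) + 26.3 = -795.85.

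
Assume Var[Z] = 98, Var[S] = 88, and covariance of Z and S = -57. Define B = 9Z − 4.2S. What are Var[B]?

Var[B] = a²·Var[Z] + b²·Var[S] + 2ab·covariance of Z and S with a = 9, b = -4.2.
= 9²·98 + (-4.2)²·88 + 2·9·(-4.2)·(-57)
= 7938 + 1552.32 + 4309.2 = 13799.52.

Var[B] = 13799.52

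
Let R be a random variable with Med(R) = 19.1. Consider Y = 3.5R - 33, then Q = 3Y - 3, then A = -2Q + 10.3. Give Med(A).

Med(A) = -186.8

Med(Y) = 3.5·19.1 + (-33) = 33.85.
Med(Q) = 3·33.85 + (-3) = 98.55.
Med(A) = (-2)·98.55 + 10.3 = -186.8.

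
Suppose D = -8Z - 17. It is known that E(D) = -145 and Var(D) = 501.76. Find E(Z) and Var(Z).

From D = -8Z - 17: E(D) = a·E(Z) + b, so E(Z) = (E(D) − b)/a = (-145 − (-17))/(-8) = 16.
Var(D) = a²·Var(Z), so Var(Z) = 501.76/(-8)² = 7.84.

E(Z) = 16, Var(Z) = 7.84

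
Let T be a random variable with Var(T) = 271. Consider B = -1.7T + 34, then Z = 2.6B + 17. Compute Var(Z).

Var(Z) = 5294.3644

Var(B) = (-1.7)²·271 = 783.19.
Var(Z) = 2.6²·783.19 = 5294.3644.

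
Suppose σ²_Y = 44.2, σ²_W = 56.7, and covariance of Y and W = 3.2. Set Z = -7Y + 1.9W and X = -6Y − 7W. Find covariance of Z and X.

covariance of Z and X = 1222.61

By bilinearity, covariance of Z and X = ac·σ²_Y + bd·σ²_W + (ad+bc)·covariance of Y and W, with a=-7, b=1.9, c=-6, d=-7.
ac·σ²_Y = (-7)·(-6)·44.2 = 1856.4
bd·σ²_W = 1.9·(-7)·56.7 = -754.11
(ad+bc)·covariance of Y and W = (37.6)·3.2 = 120.32
covariance of Z and X = 1856.4 + (-754.11) + 120.32 = 1222.61.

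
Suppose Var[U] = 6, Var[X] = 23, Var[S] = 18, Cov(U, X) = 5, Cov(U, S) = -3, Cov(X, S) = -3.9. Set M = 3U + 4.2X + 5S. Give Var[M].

Var[M] = a²·Var[U] + b²·Var[X] + c²·Var[S] + 2ab·Cov(U, X) + 2ac·Cov(U, S) + 2bc·Cov(X, S), with a = 3, b = 4.2, c = 5.
= 54 + 405.72 + 450 + 126 + (-90) + (-163.8)
= 781.92.

Var[M] = 781.92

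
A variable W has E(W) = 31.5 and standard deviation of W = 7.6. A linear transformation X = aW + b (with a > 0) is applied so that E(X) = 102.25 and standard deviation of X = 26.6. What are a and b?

standard deviation of X = a·standard deviation of W (a > 0), so a = 26.6/7.6 = 3.5.
E(X) = a·E(W) + b, so b = 102.25 − 3.5·31.5 = -8.

a = 3.5, b = -8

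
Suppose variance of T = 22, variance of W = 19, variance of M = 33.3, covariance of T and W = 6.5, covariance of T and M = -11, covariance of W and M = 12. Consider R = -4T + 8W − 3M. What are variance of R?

variance of R = 611.7

variance of R = a²·variance of T + b²·variance of W + c²·variance of M + 2ab·covariance of T and W + 2ac·covariance of T and M + 2bc·covariance of W and M, with a = -4, b = 8, c = -3.
= 352 + 1216 + 299.7 + (-416) + (-264) + (-576)
= 611.7.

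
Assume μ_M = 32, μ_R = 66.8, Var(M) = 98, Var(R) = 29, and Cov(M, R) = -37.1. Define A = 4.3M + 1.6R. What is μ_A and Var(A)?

μ_A = 4.3·μ_M + 1.6·μ_R = 4.3·32 + 1.6·66.8 = 244.48.
Var(A) = a²·Var(M) + b²·Var(R) + 2ab·Cov(M, R) with a = 4.3, b = 1.6.
= 4.3²·98 + 1.6²·29 + 2·4.3·1.6·(-37.1)
= 1812.02 + 74.24 + (-510.496) = 1375.764.

μ_A = 244.48, Var(A) = 1375.764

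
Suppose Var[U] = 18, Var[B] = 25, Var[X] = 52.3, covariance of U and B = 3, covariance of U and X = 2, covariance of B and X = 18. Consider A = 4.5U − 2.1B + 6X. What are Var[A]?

Var[A] = a²·Var[U] + b²·Var[B] + c²·Var[X] + 2ab·covariance of U and B + 2ac·covariance of U and X + 2bc·covariance of B and X, with a = 4.5, b = -2.1, c = 6.
= 364.5 + 110.25 + 1882.8 + (-56.7) + 108 + (-453.6)
= 1955.25.

Var[A] = 1955.25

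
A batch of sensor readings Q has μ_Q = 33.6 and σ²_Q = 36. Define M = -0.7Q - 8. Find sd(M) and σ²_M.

sd(M) = 4.2, σ²_M = 17.64

M = -0.7Q - 8 is linear with a = -0.7, b = -8.
sd(Q) = √36 = 6.
sd(M) = |a|·sd(Q) = |-0.7|·6 = 4.2.
σ²_M = a²·σ²_Q = (-0.7)²·36 = 17.64 (the additive constant -8 does not affect variance).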